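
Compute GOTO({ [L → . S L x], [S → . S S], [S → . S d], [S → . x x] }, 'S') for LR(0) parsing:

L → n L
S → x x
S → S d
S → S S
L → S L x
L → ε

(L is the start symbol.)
{ [L → . S L x], [L → . n L], [L → .], [L → S . L x], [S → . S S], [S → . S d], [S → . x x], [S → S . S], [S → S . d] }

GOTO(I, 'S') = CLOSURE({ [A → αX.β] : [A → α.Xβ] ∈ I, X = 'S' })

Items with dot before 'S', with the dot advanced:
  [L → . S L x] → [L → S . L x]
  [S → . S S] → [S → S . S]
  [S → . S d] → [S → S . d]
Closure of the advanced items:
  [L → S . L x] has the dot before L: add [L → . n L], [L → . S L x], [L → .]
  [S → S . S] has the dot before S: add [S → . x x], [S → . S d], [S → . S S]

GOTO = { [L → . S L x], [L → . n L], [L → .], [L → S . L x], [S → . S S], [S → . S d], [S → . x x], [S → S . S], [S → S . d] }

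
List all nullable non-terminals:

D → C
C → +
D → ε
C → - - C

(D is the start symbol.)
ε-productions: D → ε
So D is immediately nullable.
No further non-terminal can be added: every production for the remaining non-terminals contains a terminal or a non-nullable non-terminal.
Nullable = { 'D' }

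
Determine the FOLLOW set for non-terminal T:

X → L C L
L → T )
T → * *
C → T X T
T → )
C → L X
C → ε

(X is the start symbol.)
To compute FOLLOW(T), find every occurrence of T on a right-hand side N → α T β: add FIRST(β) \ {ε}, and if β is empty or nullable also add FOLLOW(N). Iterate to a fixed point.

In L → T ): T is followed by ')', add FIRST(')') \ {ε} = { ')' }
In C → T X T: T is followed by X T, add FIRST(X T) \ {ε} = { ')', '*' }
In C → T X T: T is at the end, add FOLLOW(C)

The FOLLOW sets referred to above (computed the same way, to a fixed point):
  FOLLOW(C) = { ')', '*' }

Taking the union: FOLLOW(T) = { ')', '*' }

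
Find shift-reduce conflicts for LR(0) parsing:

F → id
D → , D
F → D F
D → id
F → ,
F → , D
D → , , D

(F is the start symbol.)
Yes — I1: [F → , .] vs [D → . , , D]

A shift-reduce conflict occurs when an LR(0) state has both:
  - a complete (reduce) item [A → α .] (dot at the end), and
  - a shift item [B → β . c γ] (dot before a terminal).

Augment with F' → F and build the canonical LR(0) collection (I0 = CLOSURE({[F' → . F]}), then GOTO on every symbol after a dot until no new states appear). It has 10 states:
  I0: { [D → . , , D], [D → . , D], [D → . id], [F → . , D], [F → . ,], [F → . D F], [F → . id], [F' → . F] }  — shift
  I1: { [D → , . , D], [D → , . D], [D → . , , D], [D → . , D], [D → . id], [F → , . D], [F → , .] }  — shift, reduce
  I2: { [D → . , , D], [D → . , D], [D → . id], [F → . , D], [F → . ,], [F → . D F], [F → . id], [F → D . F] }  — shift
  I3: { [F' → F .] }  — accept
  I4: { [D → id .], [F → id .] }  — 2 reduces
  I5: { [F → D F .] }  — reduce
  I6: { [D → , , . D], [D → , . , D], [D → , . D], [D → . , , D], [D → . , D], [D → . id] }  — shift
  I7: { [D → , D .], [F → , D .] }  — 2 reduces
  I8: { [D → id .] }  — reduce
  I9: { [D → , , D .], [D → , D .] }  — 2 reduces

I1 contains reduce item [F → , .] and shift items [D → . , , D], [D → , . , D], [D → . , D], [D → . id] — shift-reduce conflict.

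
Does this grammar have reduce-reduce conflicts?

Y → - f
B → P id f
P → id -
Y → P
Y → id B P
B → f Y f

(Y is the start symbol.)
Augment with Y' → Y and build the canonical LR(0) collection (I0 = CLOSURE({[Y' → . Y]}), then GOTO on every symbol after a dot until no new states appear). It has 16 states:
  I0: { [P → . id -], [Y → . - f], [Y → . P], [Y → . id B P], [Y' → . Y] }  — shift
  I1: { [Y → - . f] }  — shift
  I2: { [Y → P .] }  — reduce
  I3: { [Y' → Y .] }  — accept
  I4: { [B → . P id f], [B → . f Y f], [P → . id -], [P → id . -], [Y → id . B P] }  — shift
  I5: { [P → id - .] }  — reduce
  I6: { [P → . id -], [Y → id B . P] }  — shift
  I7: { [B → P . id f] }  — shift
  I8: { [B → f . Y f], [P → . id -], [Y → . - f], [Y → . P], [Y → . id B P] }  — shift
  I9: { [P → id . -] }  — shift
  I10: { [B → f Y . f] }  — shift
  I11: { [B → f Y f .] }  — reduce
  I12: { [B → P id . f] }  — shift
  I13: { [B → P id f .] }  — reduce
  I14: { [Y → id B P .] }  — reduce
  I15: { [Y → - f .] }  — reduce

No state contains more than one complete item.

Answer: No reduce-reduce conflicts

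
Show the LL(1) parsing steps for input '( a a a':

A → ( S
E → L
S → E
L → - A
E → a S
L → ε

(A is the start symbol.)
Stack is shown with the top on the left.

Stack  Input      Action
------------------------
A $    ( a a a $  output A → ( S
( S $  ( a a a $  match '('
S $    a a a $    output S → E
E $    a a a $    output E → a S
a S $  a a a $    match 'a'
S $    a a $      output S → E
E $    a a $      output E → a S
a S $  a a $      match 'a'
S $    a $        output S → E
E $    a $        output E → a S
a S $  a $        match 'a'
S $    $          output S → E
E $    $          output E → L
L $    $          output L → ε
$      $          accept

The string is accepted.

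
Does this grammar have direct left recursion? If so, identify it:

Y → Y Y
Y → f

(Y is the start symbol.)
Y → Y Y: LEFT RECURSIVE (starts with Y)
Y → f: starts with f

The grammar has direct left recursion on: Y.

Answer: Yes, Y is left-recursive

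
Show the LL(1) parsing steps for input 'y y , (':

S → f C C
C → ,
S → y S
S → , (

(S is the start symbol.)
Stack is shown with the top on the left.

Stack  Input      Action
------------------------
S $    y y , ( $  output S → y S
y S $  y y , ( $  match 'y'
S $    y , ( $    output S → y S
y S $  y , ( $    match 'y'
S $    , ( $      output S → , (
, ( $  , ( $      match ','
( $    ( $        match '('
$      $          accept

The string is accepted.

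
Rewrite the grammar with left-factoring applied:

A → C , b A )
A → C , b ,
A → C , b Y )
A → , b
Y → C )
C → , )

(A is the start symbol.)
Left-factoring transforms A → αβ₁ | αβ₂ into A → αA' and A' → β₁ | β₂
(α is the longest common prefix among the alternatives). Repeat until
no nonterminal has two alternatives with a common prefix.

Round 1: A has alternatives sharing prefix 'C , b'. Introduce A': A → C , b A'
  Add: A' → A )
  Add: A' → ,
  Add: A' → Y )

No remaining common prefixes — done.

Resulting grammar:
A → C , b A'
A' → A )
A' → ,
A' → Y )
A → , b
Y → C )
C → , )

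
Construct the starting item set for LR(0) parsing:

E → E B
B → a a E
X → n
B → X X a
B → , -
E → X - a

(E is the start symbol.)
First, augment the grammar with E' → E
I₀ = CLOSURE({ [E' → . E] }):
  [E' → . E] has the dot before E: add [E → . E B], [E → . X - a]
  [E → . X - a] has the dot before X: add [X → . n]
No further items can be added.

I₀ = { [E → . E B], [E → . X - a], [E' → . E], [X → . n] }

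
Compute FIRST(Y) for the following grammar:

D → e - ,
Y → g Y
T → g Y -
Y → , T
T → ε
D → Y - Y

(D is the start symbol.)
{ ',', 'g' }

From Y → g Y:
  - g is a terminal: add 'g' and stop
From Y → , T:
  - ',' is a terminal: add ',' and stop

Collecting: FIRST(Y) = { ',', 'g' }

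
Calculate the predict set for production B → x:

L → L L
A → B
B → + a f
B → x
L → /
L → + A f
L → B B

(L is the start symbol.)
PREDICT(B → x) = (FIRST(RHS) \ {ε}) ∪ (FOLLOW(B) if ε ∈ FIRST(RHS), i.e. RHS ⇒* ε)
FIRST(x) = { 'x' }
ε ∉ FIRST(x), so FOLLOW(B) is not added.
PREDICT(B → x) = { 'x' }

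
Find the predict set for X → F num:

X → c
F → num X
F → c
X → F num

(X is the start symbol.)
{ 'c', 'num' }

PREDICT(X → F num) = (FIRST(RHS) \ {ε}) ∪ (FOLLOW(X) if ε ∈ FIRST(RHS), i.e. RHS ⇒* ε)
FIRST(F) = { 'c', 'num' }
FIRST(F num) = { 'c', 'num' }
ε ∉ FIRST(F num), so FOLLOW(X) is not added.
PREDICT(X → F num) = { 'c', 'num' }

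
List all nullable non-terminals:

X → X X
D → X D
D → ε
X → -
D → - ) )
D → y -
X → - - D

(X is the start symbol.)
A non-terminal is nullable if it can derive ε (the empty string): either it has an ε-production, or it has a production whose right-hand side consists entirely of nullable non-terminals.

ε-productions: D → ε
So D is immediately nullable.
No further non-terminal can be added: every production for the remaining non-terminals contains a terminal or a non-nullable non-terminal.
Nullable = { 'D' }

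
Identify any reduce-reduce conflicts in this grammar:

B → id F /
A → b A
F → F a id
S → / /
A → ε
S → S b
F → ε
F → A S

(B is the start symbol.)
Yes — I2: [A → .] vs [F → .]

A reduce-reduce conflict occurs when an LR(0) state has two complete items [A → α .] and [B → β .] — both call for a reduction, and with no lookahead the parser cannot choose between them.

Augment with B' → B and build the canonical LR(0) collection (I0 = CLOSURE({[B' → . B]}), then GOTO on every symbol after a dot until no new states appear). It has 14 states:
  I0: { [B → . id F /], [B' → . B] }  — shift
  I1: { [B' → B .] }  — accept
  I2: { [A → . b A], [A → .], [B → id . F /], [F → . A S], [F → . F a id], [F → .] }  — shift, 2 reduces
  I3: { [F → A . S], [S → . / /], [S → . S b] }  — shift
  I4: { [B → id F . /], [F → F . a id] }  — shift
  I5: { [A → . b A], [A → .], [A → b . A] }  — shift, reduce
  I6: { [A → b A .] }  — reduce
  I7: { [B → id F / .] }  — reduce
  I8: { [F → F a . id] }  — shift
  I9: { [F → F a id .] }  — reduce
  I10: { [S → / . /] }  — shift
  I11: { [F → A S .], [S → S . b] }  — shift, reduce
  I12: { [S → S b .] }  — reduce
  I13: { [S → / / .] }  — reduce

I2 contains complete items [A → .], [F → .] — reduce-reduce conflict.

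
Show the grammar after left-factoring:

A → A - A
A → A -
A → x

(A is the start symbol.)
Left-factoring transforms A → αβ₁ | αβ₂ into A → αA' and A' → β₁ | β₂
(α is the longest common prefix among the alternatives). Repeat until
no nonterminal has two alternatives with a common prefix.

Round 1: A has alternatives sharing prefix 'A -'. Introduce A': A → A - A'
  Add: A' → A
  Add: A' → ε

No remaining common prefixes — done.

Resulting grammar:
A → A - A'
A' → A
A' → ε
A → x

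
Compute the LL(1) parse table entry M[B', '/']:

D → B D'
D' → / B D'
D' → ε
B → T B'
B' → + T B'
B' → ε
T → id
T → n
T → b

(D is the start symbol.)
To find M[B', '/'], we find productions for B' where '/' is in the predict set (PREDICT(N → α) = (FIRST(α) \ {ε}) ∪ (FOLLOW(N) if α ⇒* ε)).

Relevant sets:
  FOLLOW(B') = { $, '/' }

B' → + T B': PREDICT = { '+' }
B' → ε: PREDICT = { $, '/' }
  '/' is in predict set, so this production goes in M[B', '/']

M[B', '/'] = B' → ε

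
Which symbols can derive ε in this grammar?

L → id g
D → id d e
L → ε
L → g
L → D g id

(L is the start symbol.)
ε-productions: L → ε
So L is immediately nullable.
No further non-terminal can be added: every production for the remaining non-terminals contains a terminal or a non-nullable non-terminal.
Nullable = { 'L' }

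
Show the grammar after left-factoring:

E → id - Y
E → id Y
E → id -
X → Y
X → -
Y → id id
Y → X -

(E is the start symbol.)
E → id E'
E' → - E''
E'' → Y
E'' → ε
E' → Y
X → Y
X → -
Y → id id
Y → X -

Left-factoring transforms A → αβ₁ | αβ₂ into A → αA' and A' → β₁ | β₂
(α is the longest common prefix among the alternatives). Repeat until
no nonterminal has two alternatives with a common prefix.

Round 1: E has alternatives sharing prefix 'id'. Introduce E': E → id E'
  Add: E' → - Y
  Add: E' → Y
  Add: E' → -

Round 2: E' has alternatives sharing prefix '-'. Introduce E'': E' → - E''
  Add: E'' → Y
  Add: E'' → ε

No remaining common prefixes — done.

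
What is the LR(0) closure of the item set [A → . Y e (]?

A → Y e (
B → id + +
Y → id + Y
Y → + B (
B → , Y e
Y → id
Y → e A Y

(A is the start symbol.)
To compute CLOSURE, for each item [A → α.Bβ] where B is a non-terminal, add [B → .γ] for all productions B → γ; repeat for the newly added items until nothing changes.

Start with: [A → . Y e (]
  [A → . Y e (] has the dot before Y: add [Y → . id + Y], [Y → . + B (], [Y → . id], [Y → . e A Y]
No further items can be added.

CLOSURE = { [A → . Y e (], [Y → . + B (], [Y → . e A Y], [Y → . id + Y], [Y → . id] }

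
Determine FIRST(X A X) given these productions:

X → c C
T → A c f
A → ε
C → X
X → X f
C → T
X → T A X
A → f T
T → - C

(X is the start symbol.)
FIRST sets of the non-terminals involved (from the grammar, by fixed-point iteration):
  FIRST(X) = { '-', 'c', 'f' }

To compute FIRST(X A X), process the symbols left to right:
Symbol X is a non-terminal. Add FIRST(X) \ {ε} = { '-', 'c', 'f' }
X is not nullable (ε ∉ FIRST(X)), so stop here.
FIRST(X A X) = { '-', 'c', 'f' }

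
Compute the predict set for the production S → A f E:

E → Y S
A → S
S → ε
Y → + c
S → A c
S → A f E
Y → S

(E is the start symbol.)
{ 'c', 'f' }

PREDICT(S → A f E) = (FIRST(RHS) \ {ε}) ∪ (FOLLOW(S) if ε ∈ FIRST(RHS), i.e. RHS ⇒* ε)
FIRST(A) = { 'c', 'f', ε }
FIRST(A f E) = { 'c', 'f' }
ε ∉ FIRST(A f E), so FOLLOW(S) is not added.
PREDICT(S → A f E) = { 'c', 'f' }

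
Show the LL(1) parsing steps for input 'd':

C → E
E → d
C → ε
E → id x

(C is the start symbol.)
Stack is shown with the top on the left.

Stack  Input  Action
--------------------
C $    d $    output C → E
E $    d $    output E → d
d $    d $    match 'd'
$      $      accept

The string is accepted.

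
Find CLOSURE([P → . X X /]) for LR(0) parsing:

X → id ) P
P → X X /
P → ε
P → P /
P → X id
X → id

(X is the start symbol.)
To compute CLOSURE, for each item [A → α.Bβ] where B is a non-terminal, add [B → .γ] for all productions B → γ; repeat for the newly added items until nothing changes.

Start with: [P → . X X /]
  [P → . X X /] has the dot before X: add [X → . id ) P], [X → . id]
No further items can be added.

CLOSURE = { [P → . X X /], [X → . id ) P], [X → . id] }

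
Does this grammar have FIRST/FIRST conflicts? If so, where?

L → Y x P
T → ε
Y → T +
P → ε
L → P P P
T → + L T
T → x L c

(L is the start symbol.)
No FIRST/FIRST conflicts.

A FIRST/FIRST conflict occurs when two productions N → α and N → β for the same non-terminal have FIRST(α) ∩ FIRST(β) ≠ ∅ (with ε ∈ FIRST of a nullable right-hand side, so two nullable alternatives also conflict).

FIRST sets of the non-terminals at (or reachable through a nullable prefix from) the front of some alternative:
  FIRST(Y) = { '+', 'x' }
  FIRST(P) = { ε }

Productions for L:
  L → Y x P: FIRST = { '+', 'x' }
  L → P P P: FIRST = { ε }
Productions for T:
  T → ε: FIRST = { ε }
  T → + L T: FIRST = { '+' }
  T → x L c: FIRST = { 'x' }
Y, P have only one production, so no FIRST/FIRST conflict is possible there.

All alternatives of each non-terminal have pairwise disjoint FIRST sets.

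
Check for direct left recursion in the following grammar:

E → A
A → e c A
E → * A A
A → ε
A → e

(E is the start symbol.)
E → A: starts with A
A → e c A: starts with e
E → * A A: starts with '*'
A → ε: starts with ε
A → e: starts with e

No direct left recursion found.

Answer: No direct left recursion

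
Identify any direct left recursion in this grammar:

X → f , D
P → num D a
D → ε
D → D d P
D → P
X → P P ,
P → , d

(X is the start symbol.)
Direct left recursion occurs when N → N α for some non-terminal N (the right-hand side begins with the left-hand side itself).

X → f , D: starts with f
P → num D a: starts with num
D → ε: starts with ε
D → D d P: LEFT RECURSIVE (starts with D)
D → P: starts with P
X → P P ,: starts with P
P → , d: starts with ','

The grammar has direct left recursion on: D.

Answer: Yes, D is left-recursive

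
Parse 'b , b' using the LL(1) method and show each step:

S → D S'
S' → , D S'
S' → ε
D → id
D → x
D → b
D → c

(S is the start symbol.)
Stack is shown with the top on the left.

Stack     Input    Action
-------------------------
S $       b , b $  output S → D S'
D S' $    b , b $  output D → b
b S' $    b , b $  match 'b'
S' $      , b $    output S' → , D S'
, D S' $  , b $    match ','
D S' $    b $      output D → b
b S' $    b $      match 'b'
S' $      $        output S' → ε
$         $        accept

The string is accepted.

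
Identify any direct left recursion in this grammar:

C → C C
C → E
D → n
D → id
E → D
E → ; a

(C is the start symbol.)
Direct left recursion occurs when N → N α for some non-terminal N (the right-hand side begins with the left-hand side itself).

C → C C: LEFT RECURSIVE (starts with C)
C → E: starts with E
D → n: starts with n
D → id: starts with id
E → D: starts with D
E → ; a: starts with ';'

The grammar has direct left recursion on: C.

Answer: Yes, C is left-recursive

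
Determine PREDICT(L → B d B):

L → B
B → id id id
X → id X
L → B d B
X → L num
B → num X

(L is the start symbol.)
PREDICT(L → B d B) = (FIRST(RHS) \ {ε}) ∪ (FOLLOW(L) if ε ∈ FIRST(RHS), i.e. RHS ⇒* ε)
FIRST(B) = { 'id', 'num' }
FIRST(B d B) = { 'id', 'num' }
ε ∉ FIRST(B d B), so FOLLOW(L) is not added.
PREDICT(L → B d B) = { 'id', 'num' }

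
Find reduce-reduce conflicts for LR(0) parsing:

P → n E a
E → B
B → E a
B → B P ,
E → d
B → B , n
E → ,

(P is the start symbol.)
Yes — I7: [B → E a .] vs [P → n E a .]

Augment with P' → P and build the canonical LR(0) collection (I0 = CLOSURE({[P' → . P]}), then GOTO on every symbol after a dot until no new states appear). It has 12 states:
  I0: { [P → . n E a], [P' → . P] }  — shift
  I1: { [P' → P .] }  — accept
  I2: { [B → . B , n], [B → . B P ,], [B → . E a], [E → . ,], [E → . B], [E → . d], [P → n . E a] }  — shift
  I3: { [E → , .] }  — reduce
  I4: { [B → B . , n], [B → B . P ,], [E → B .], [P → . n E a] }  — shift, reduce
  I5: { [B → E . a], [P → n E . a] }  — shift
  I6: { [E → d .] }  — reduce
  I7: { [B → E a .], [P → n E a .] }  — 2 reduces
  I8: { [B → B , . n] }  — shift
  I9: { [B → B P . ,] }  — shift
  I10: { [B → B P , .] }  — reduce
  I11: { [B → B , n .] }  — reduce

I7 contains complete items [B → E a .], [P → n E a .] — reduce-reduce conflict.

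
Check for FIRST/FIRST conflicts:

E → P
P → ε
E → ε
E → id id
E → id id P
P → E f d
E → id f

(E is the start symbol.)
Yes. E → P / E → ε on { ε }; E → P / E → id id on { 'id' }; E → P / E → id id P on { 'id' }; E → P / E → id f on { 'id' }; E → id id / E → id id P on { 'id' }; E → id id / E → id f on { 'id' }; E → id id P / E → id f on { 'id' }

A FIRST/FIRST conflict occurs when two productions N → α and N → β for the same non-terminal have FIRST(α) ∩ FIRST(β) ≠ ∅ (with ε ∈ FIRST of a nullable right-hand side, so two nullable alternatives also conflict).

FIRST sets of the non-terminals at (or reachable through a nullable prefix from) the front of some alternative:
  FIRST(P) = { 'f', 'id', ε }
  FIRST(E) = { 'f', 'id', ε }

Productions for E:
  E → P: FIRST = { 'f', 'id', ε }
  E → ε: FIRST = { ε }
  E → id id: FIRST = { 'id' }
  E → id id P: FIRST = { 'id' }
  E → id f: FIRST = { 'id' }
Productions for P:
  P → ε: FIRST = { ε }
  P → E f d: FIRST = { 'f', 'id' }

Conflict for E: E → P and E → ε
  Overlap: { ε }
Conflict for E: E → P and E → id id
  Overlap: { 'id' }
Conflict for E: E → P and E → id id P
  Overlap: { 'id' }
Conflict for E: E → P and E → id f
  Overlap: { 'id' }
Conflict for E: E → id id and E → id id P
  Overlap: { 'id' }
Conflict for E: E → id id and E → id f
  Overlap: { 'id' }
Conflict for E: E → id id P and E → id f
  Overlap: { 'id' }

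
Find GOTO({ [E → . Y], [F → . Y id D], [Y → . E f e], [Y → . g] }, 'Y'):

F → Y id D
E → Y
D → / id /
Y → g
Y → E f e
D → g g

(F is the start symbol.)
GOTO(I, 'Y') = CLOSURE({ [A → αX.β] : [A → α.Xβ] ∈ I, X = 'Y' })

Items with dot before 'Y', with the dot advanced:
  [E → . Y] → [E → Y .]
  [F → . Y id D] → [F → Y . id D]
Closure adds nothing (no advanced item has the dot before a non-terminal).

GOTO = { [E → Y .], [F → Y . id D] }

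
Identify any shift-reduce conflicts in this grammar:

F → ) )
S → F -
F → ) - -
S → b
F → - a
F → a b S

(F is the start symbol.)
A shift-reduce conflict occurs when an LR(0) state has both:
  - a complete (reduce) item [A → α .] (dot at the end), and
  - a shift item [B → β . c γ] (dot before a terminal).

Augment with F' → F and build the canonical LR(0) collection (I0 = CLOSURE({[F' → . F]}), then GOTO on every symbol after a dot until no new states appear). It has 14 states:
  I0: { [F → . ) )], [F → . ) - -], [F → . - a], [F → . a b S], [F' → . F] }  — shift
  I1: { [F → ) . )], [F → ) . - -] }  — shift
  I2: { [F → - . a] }  — shift
  I3: { [F' → F .] }  — accept
  I4: { [F → a . b S] }  — shift
  I5: { [F → . ) )], [F → . ) - -], [F → . - a], [F → . a b S], [F → a b . S], [S → . F -], [S → . b] }  — shift
  I6: { [S → F . -] }  — shift
  I7: { [F → a b S .] }  — reduce
  I8: { [S → b .] }  — reduce
  I9: { [S → F - .] }  — reduce
  I10: { [F → - a .] }  — reduce
  I11: { [F → ) ) .] }  — reduce
  I12: { [F → ) - . -] }  — shift
  I13: { [F → ) - - .] }  — reduce

No state contains both a complete item and a shift item.

Answer: No shift-reduce conflicts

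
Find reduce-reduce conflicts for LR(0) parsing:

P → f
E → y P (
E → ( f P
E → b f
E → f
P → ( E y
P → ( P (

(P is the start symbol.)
Yes — I8: [E → f .] vs [P → f .]; I15: [E → f .] vs [P → f .]

Augment with P' → P and build the canonical LR(0) collection (I0 = CLOSURE({[P' → . P]}), then GOTO on every symbol after a dot until no new states appear). It has 17 states:
  I0: { [P → . ( E y], [P → . ( P (], [P → . f], [P' → . P] }  — shift
  I1: { [E → . ( f P], [E → . b f], [E → . f], [E → . y P (], [P → ( . E y], [P → ( . P (], [P → . ( E y], [P → . ( P (], [P → . f] }  — shift
  I2: { [P' → P .] }  — accept
  I3: { [P → f .] }  — reduce
  I4: { [E → ( . f P], [E → . ( f P], [E → . b f], [E → . f], [E → . y P (], [P → ( . E y], [P → ( . P (], [P → . ( E y], [P → . ( P (], [P → . f] }  — shift
  I5: { [P → ( E . y] }  — shift
  I6: { [P → ( P . (] }  — shift
  I7: { [E → b . f] }  — shift
  I8: { [E → f .], [P → f .] }  — 2 reduces
  I9: { [E → y . P (], [P → . ( E y], [P → . ( P (], [P → . f] }  — shift
  I10: { [E → y P . (] }  — shift
  I11: { [E → y P ( .] }  — reduce
  I12: { [E → b f .] }  — reduce
  I13: { [P → ( P ( .] }  — reduce
  I14: { [P → ( E y .] }  — reduce
  I15: { [E → ( f . P], [E → f .], [P → . ( E y], [P → . ( P (], [P → . f], [P → f .] }  — shift, 2 reduces
  I16: { [E → ( f P .] }  — reduce

I8 contains complete items [E → f .], [P → f .] — reduce-reduce conflict.
I15 contains complete items [E → f .], [P → f .] — reduce-reduce conflict.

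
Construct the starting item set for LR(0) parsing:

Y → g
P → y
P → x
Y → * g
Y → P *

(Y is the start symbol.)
First, augment the grammar with Y' → Y
I₀ = CLOSURE({ [Y' → . Y] }):
  [Y' → . Y] has the dot before Y: add [Y → . g], [Y → . * g], [Y → . P *]
  [Y → . P *] has the dot before P: add [P → . y], [P → . x]
No further items can be added.

I₀ = { [P → . x], [P → . y], [Y → . * g], [Y → . P *], [Y → . g], [Y' → . Y] }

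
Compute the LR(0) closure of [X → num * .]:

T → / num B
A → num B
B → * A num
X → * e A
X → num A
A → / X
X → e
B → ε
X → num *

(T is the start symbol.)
To compute CLOSURE, for each item [A → α.Bβ] where B is a non-terminal, add [B → .γ] for all productions B → γ; repeat for the newly added items until nothing changes.

Start with: [X → num * .]
The dot is at the end, so nothing is added.

CLOSURE = { [X → num * .] }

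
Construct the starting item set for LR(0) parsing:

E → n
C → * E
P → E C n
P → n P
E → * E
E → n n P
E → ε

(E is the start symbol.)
First, augment the grammar with E' → E
I₀ = CLOSURE({ [E' → . E] }):
  [E' → . E] has the dot before E: add [E → . n], [E → . * E], [E → . n n P], [E → .]
No further items can be added.

I₀ = { [E → . * E], [E → . n n P], [E → . n], [E → .], [E' → . E] }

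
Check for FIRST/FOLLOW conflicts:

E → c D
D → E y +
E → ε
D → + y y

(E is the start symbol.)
No FIRST/FOLLOW conflicts.

A FIRST/FOLLOW conflict occurs when a non-terminal N has a nullable alternative N → β (β ⇒* ε) and another alternative N → α with FIRST(α) ∩ FOLLOW(N) ≠ ∅: on such a lookahead the parser cannot decide between expanding α and letting N vanish via β.

Nullable non-terminals: E.

E: nullable alternative(s) E → ε; FOLLOW(E) = { $, 'y' }
  E → c D: FIRST \ {ε} = { 'c' } — disjoint from FOLLOW(E)
  E → ε: FIRST \ {ε} = { } — this is the only nullable alternative, skip

D has no nullable alternative, so no FIRST/FOLLOW check is needed there.

No FIRST/FOLLOW conflicts found.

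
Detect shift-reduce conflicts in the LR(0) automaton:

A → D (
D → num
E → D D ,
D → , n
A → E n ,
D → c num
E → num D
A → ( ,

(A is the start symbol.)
A shift-reduce conflict occurs when an LR(0) state has both:
  - a complete (reduce) item [A → α .] (dot at the end), and
  - a shift item [B → β . c γ] (dot before a terminal).

Augment with A' → A and build the canonical LR(0) collection (I0 = CLOSURE({[A' → . A]}), then GOTO on every symbol after a dot until no new states appear). It has 18 states:
  I0: { [A → . ( ,], [A → . D (], [A → . E n ,], [A' → . A], [D → . , n], [D → . c num], [D → . num], [E → . D D ,], [E → . num D] }  — shift
  I1: { [A → ( . ,] }  — shift
  I2: { [D → , . n] }  — shift
  I3: { [A' → A .] }  — accept
  I4: { [A → D . (], [D → . , n], [D → . c num], [D → . num], [E → D . D ,] }  — shift
  I5: { [A → E . n ,] }  — shift
  I6: { [D → c . num] }  — shift
  I7: { [D → . , n], [D → . c num], [D → . num], [D → num .], [E → num . D] }  — shift, reduce
  I8: { [E → num D .] }  — reduce
  I9: { [D → num .] }  — reduce
  I10: { [D → c num .] }  — reduce
  I11: { [A → E n . ,] }  — shift
  I12: { [A → E n , .] }  — reduce
  I13: { [A → D ( .] }  — reduce
  I14: { [E → D D . ,] }  — shift
  I15: { [E → D D , .] }  — reduce
  I16: { [D → , n .] }  — reduce
  I17: { [A → ( , .] }  — reduce

I7 contains reduce item [D → num .] and shift items [D → . , n], [D → . c num], [D → . num] — shift-reduce conflict.

Answer: Yes — I7: [D → num .] vs [D → . , n]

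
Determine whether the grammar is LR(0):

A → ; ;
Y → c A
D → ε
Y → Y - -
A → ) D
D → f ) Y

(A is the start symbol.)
A grammar is LR(0) if no state in the canonical LR(0) collection has:
  - both a shift item (dot before a terminal) and a complete item (shift-reduce conflict), or
  - two or more complete items (reduce-reduce conflict; the accept item [A' → A .] counts as a complete item here).

Augment with A' → A and build the canonical LR(0) collection (I0 = CLOSURE({[A' → . A]}), then GOTO on every symbol after a dot until no new states appear). It has 13 states:
  I0: { [A → . ) D], [A → . ; ;], [A' → . A] }  — shift
  I1: { [A → ) . D], [D → . f ) Y], [D → .] }  — shift, reduce
  I2: { [A → ; . ;] }  — shift
  I3: { [A' → A .] }  — accept
  I4: { [A → ; ; .] }  — reduce
  I5: { [A → ) D .] }  — reduce
  I6: { [D → f . ) Y] }  — shift
  I7: { [D → f ) . Y], [Y → . Y - -], [Y → . c A] }  — shift
  I8: { [D → f ) Y .], [Y → Y . - -] }  — shift, reduce
  I9: { [A → . ) D], [A → . ; ;], [Y → c . A] }  — shift
  I10: { [Y → c A .] }  — reduce
  I11: { [Y → Y - . -] }  — shift
  I12: { [Y → Y - - .] }  — reduce

Conflict in state I1:
  Shift-reduce conflict between [D → .] and [D → . f ) Y]
So the grammar is NOT LR(0).

Answer: No. Shift-reduce conflict between [D → .] and [D → . f ) Y]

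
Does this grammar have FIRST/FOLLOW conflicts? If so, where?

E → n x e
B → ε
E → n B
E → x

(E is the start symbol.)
A FIRST/FOLLOW conflict occurs when a non-terminal N has a nullable alternative N → β (β ⇒* ε) and another alternative N → α with FIRST(α) ∩ FOLLOW(N) ≠ ∅: on such a lookahead the parser cannot decide between expanding α and letting N vanish via β.

Nullable non-terminals: B.
B has a nullable alternative but only one production, so nothing to check.

E has no nullable alternative, so no FIRST/FOLLOW check is needed there.

No FIRST/FOLLOW conflicts found.

Answer: No FIRST/FOLLOW conflicts.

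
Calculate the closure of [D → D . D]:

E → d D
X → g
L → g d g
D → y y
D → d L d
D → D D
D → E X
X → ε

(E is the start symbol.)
{ [D → . D D], [D → . E X], [D → . d L d], [D → . y y], [D → D . D], [E → . d D] }

Start with: [D → D . D]
  [D → D . D] has the dot before D: add [D → . y y], [D → . d L d], [D → . D D], [D → . E X]
  [D → . E X] has the dot before E: add [E → . d D]
No further items can be added.

CLOSURE = { [D → . D D], [D → . E X], [D → . d L d], [D → . y y], [D → D . D], [E → . d D] }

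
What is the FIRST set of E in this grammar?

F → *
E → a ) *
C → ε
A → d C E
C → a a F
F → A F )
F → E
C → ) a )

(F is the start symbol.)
{ 'a' }

From E → a ) *:
  - a is a terminal: add 'a' and stop

Collecting: FIRST(E) = { 'a' }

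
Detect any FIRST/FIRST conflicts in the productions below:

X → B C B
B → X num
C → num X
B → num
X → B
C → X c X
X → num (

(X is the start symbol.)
Yes. X → B C B / X → B on { 'num' }; X → B C B / X → num '(' on { 'num' }; X → B / X → num '(' on { 'num' }; B → X num / B → num on { 'num' }; C → num X / C → X c X on { 'num' }

A FIRST/FIRST conflict occurs when two productions N → α and N → β for the same non-terminal have FIRST(α) ∩ FIRST(β) ≠ ∅ (with ε ∈ FIRST of a nullable right-hand side, so two nullable alternatives also conflict).

FIRST sets of the non-terminals at (or reachable through a nullable prefix from) the front of some alternative:
  FIRST(B) = { 'num' }
  FIRST(X) = { 'num' }

Productions for X:
  X → B C B: FIRST = { 'num' }
  X → B: FIRST = { 'num' }
  X → num (: FIRST = { 'num' }
Productions for B:
  B → X num: FIRST = { 'num' }
  B → num: FIRST = { 'num' }
Productions for C:
  C → num X: FIRST = { 'num' }
  C → X c X: FIRST = { 'num' }

Conflict for X: X → B C B and X → B
  Overlap: { 'num' }
Conflict for X: X → B C B and X → num (
  Overlap: { 'num' }
Conflict for X: X → B and X → num (
  Overlap: { 'num' }
Conflict for B: B → X num and B → num
  Overlap: { 'num' }
Conflict for C: C → num X and C → X c X
  Overlap: { 'num' }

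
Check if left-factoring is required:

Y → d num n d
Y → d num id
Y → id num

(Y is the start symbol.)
Left-factoring is needed when two productions for the same non-terminal
share a common prefix on the right-hand side.

Productions for Y:
  Y → d num n d
  Y → d num id
  Y → id num

Found common prefix 'd num' in productions for Y

Answer: Yes, Y has productions with common prefix 'd num'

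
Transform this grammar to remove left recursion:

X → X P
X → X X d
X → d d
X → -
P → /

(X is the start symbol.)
X → d d X'
X → - X'
X' → P X'
X' → X d X'
X' → ε
P → /

X is directly left-recursive. The standard transformation for
  A → A α₁ | ... | A α_m | β₁ | ... | β_n
is
  A  → β₁ A' | ... | β_n A'
  A' → α₁ A' | ... | α_m A' | ε

X → d d becomes X → d d X'
X → - becomes X → - X'
X → X P becomes X' → P X'
X → X X d becomes X' → X d X'
Add X' → ε

Productions for other non-terminals are unchanged:
  P → /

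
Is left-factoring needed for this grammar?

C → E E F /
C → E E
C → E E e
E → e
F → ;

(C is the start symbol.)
Left-factoring is needed when two productions for the same non-terminal
share a common prefix on the right-hand side.

Productions for C:
  C → E E F /
  C → E E
  C → E E e

Found common prefix 'E E' in productions for C

Answer: Yes, C has productions with common prefix 'E E'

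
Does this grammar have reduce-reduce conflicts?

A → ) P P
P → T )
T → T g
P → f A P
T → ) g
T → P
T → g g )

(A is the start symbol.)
Augment with A' → A and build the canonical LR(0) collection (I0 = CLOSURE({[A' → . A]}), then GOTO on every symbol after a dot until no new states appear). It has 16 states:
  I0: { [A → . ) P P], [A' → . A] }  — shift
  I1: { [A → ) . P P], [P → . T )], [P → . f A P], [T → . ) g], [T → . P], [T → . T g], [T → . g g )] }  — shift
  I2: { [A' → A .] }  — accept
  I3: { [T → ) . g] }  — shift
  I4: { [A → ) P . P], [P → . T )], [P → . f A P], [T → . ) g], [T → . P], [T → . T g], [T → . g g )], [T → P .] }  — shift, reduce
  I5: { [P → T . )], [T → T . g] }  — shift
  I6: { [A → . ) P P], [P → f . A P] }  — shift
  I7: { [T → g . g )] }  — shift
  I8: { [T → g g . )] }  — shift
  I9: { [T → g g ) .] }  — reduce
  I10: { [P → . T )], [P → . f A P], [P → f A . P], [T → . ) g], [T → . P], [T → . T g], [T → . g g )] }  — shift
  I11: { [P → f A P .], [T → P .] }  — 2 reduces
  I12: { [P → T ) .] }  — reduce
  I13: { [T → T g .] }  — reduce
  I14: { [A → ) P P .], [T → P .] }  — 2 reduces
  I15: { [T → ) g .] }  — reduce

I11 contains complete items [P → f A P .], [T → P .] — reduce-reduce conflict.
I14 contains complete items [A → ) P P .], [T → P .] — reduce-reduce conflict.

Answer: Yes — I11: [P → f A P .] vs [T → P .]; I14: [A → ) P P .] vs [T → P .]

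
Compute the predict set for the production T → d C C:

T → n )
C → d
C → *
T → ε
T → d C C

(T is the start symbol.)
PREDICT(T → d C C) = (FIRST(RHS) \ {ε}) ∪ (FOLLOW(T) if ε ∈ FIRST(RHS), i.e. RHS ⇒* ε)
FIRST(d C C) = { 'd' }
ε ∉ FIRST(d C C), so FOLLOW(T) is not added.
PREDICT(T → d C C) = { 'd' }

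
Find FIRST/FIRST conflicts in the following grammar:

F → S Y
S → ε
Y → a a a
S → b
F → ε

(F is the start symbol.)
No FIRST/FIRST conflicts.

A FIRST/FIRST conflict occurs when two productions N → α and N → β for the same non-terminal have FIRST(α) ∩ FIRST(β) ≠ ∅ (with ε ∈ FIRST of a nullable right-hand side, so two nullable alternatives also conflict).

FIRST sets of the non-terminals at (or reachable through a nullable prefix from) the front of some alternative:
  FIRST(S) = { 'b', ε }
  FIRST(Y) = { 'a' }

Productions for F:
  F → S Y: FIRST = { 'a', 'b' }
  F → ε: FIRST = { ε }
Productions for S:
  S → ε: FIRST = { ε }
  S → b: FIRST = { 'b' }
Y has only one production, so no FIRST/FIRST conflict is possible there.

All alternatives of each non-terminal have pairwise disjoint FIRST sets.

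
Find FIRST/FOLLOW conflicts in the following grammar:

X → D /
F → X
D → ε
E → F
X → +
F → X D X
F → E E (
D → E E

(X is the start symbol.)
A FIRST/FOLLOW conflict occurs when a non-terminal N has a nullable alternative N → β (β ⇒* ε) and another alternative N → α with FIRST(α) ∩ FOLLOW(N) ≠ ∅: on such a lookahead the parser cannot decide between expanding α and letting N vanish via β.

Nullable non-terminals: D.
FIRST sets used below: FIRST(E) = { '+', '/' }

D: nullable alternative(s) D → ε; FOLLOW(D) = { '+', '/' }
  D → ε: FIRST \ {ε} = { } — this is the only nullable alternative, skip
  D → E E: FIRST \ {ε} = { '+', '/' } — overlaps FOLLOW(D) on { '+', '/' }: CONFLICT

E, F, X have no nullable alternative, so no FIRST/FOLLOW check is needed there.

So the grammar has 1 FIRST/FOLLOW conflict (marked CONFLICT above).

Answer: Yes. D → E E with FOLLOW(D) on { '+', '/' }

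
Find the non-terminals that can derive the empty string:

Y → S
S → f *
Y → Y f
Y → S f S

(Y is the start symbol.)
None

A non-terminal is nullable if it can derive ε (the empty string): either it has an ε-production, or it has a production whose right-hand side consists entirely of nullable non-terminals.

There are no ε-productions, so no non-terminal can derive ε.
No non-terminals are nullable.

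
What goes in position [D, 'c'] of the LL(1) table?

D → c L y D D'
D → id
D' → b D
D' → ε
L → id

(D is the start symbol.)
D → c L y D D'

To find M[D, 'c'], we find productions for D where 'c' is in the predict set (PREDICT(N → α) = (FIRST(α) \ {ε}) ∪ (FOLLOW(N) if α ⇒* ε)).

D → c L y D D': PREDICT = { 'c' }
  'c' is in predict set, so this production goes in M[D, 'c']
D → id: PREDICT = { 'id' }

M[D, 'c'] = D → c L y D D'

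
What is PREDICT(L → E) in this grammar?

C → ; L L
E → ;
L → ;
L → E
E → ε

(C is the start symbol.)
{ $, ';' }

PREDICT(L → E) = (FIRST(RHS) \ {ε}) ∪ (FOLLOW(L) if ε ∈ FIRST(RHS), i.e. RHS ⇒* ε)
FIRST(E) = { ';', ε }
FIRST(E) = { ';', ε }
ε ∈ FIRST(E) (the right-hand side is nullable), so add FOLLOW(L) = { $, ';' }
PREDICT(L → E) = { $, ';' }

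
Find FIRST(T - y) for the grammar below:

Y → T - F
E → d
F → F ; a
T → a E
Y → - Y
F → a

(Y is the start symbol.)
FIRST sets of the non-terminals involved (from the grammar, by fixed-point iteration):
  FIRST(T) = { 'a' }

To compute FIRST(T - y), process the symbols left to right:
Symbol T is a non-terminal. Add FIRST(T) \ {ε} = { 'a' }
T is not nullable (ε ∉ FIRST(T)), so stop here.
FIRST(T - y) = { 'a' }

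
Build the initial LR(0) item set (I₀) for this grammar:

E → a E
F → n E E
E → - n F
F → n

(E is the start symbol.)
{ [E → . - n F], [E → . a E], [E' → . E] }

First, augment the grammar with E' → E
I₀ = CLOSURE({ [E' → . E] }):
  [E' → . E] has the dot before E: add [E → . a E], [E → . - n F]
No further items can be added.

I₀ = { [E → . - n F], [E → . a E], [E' → . E] }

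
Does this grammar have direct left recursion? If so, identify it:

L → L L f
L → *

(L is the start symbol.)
Direct left recursion occurs when N → N α for some non-terminal N (the right-hand side begins with the left-hand side itself).

L → L L f: LEFT RECURSIVE (starts with L)
L → *: starts with '*'

The grammar has direct left recursion on: L.

Answer: Yes, L is left-recursive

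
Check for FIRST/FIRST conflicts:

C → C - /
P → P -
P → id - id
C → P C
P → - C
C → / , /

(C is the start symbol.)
Yes. C → C '-' '/' / C → P C on { '-', 'id' }; C → C '-' '/' / C → '/' ',' '/' on { '/' }; P → P '-' / P → id '-' id on { 'id' }; P → P '-' / P → '-' C on { '-' }

A FIRST/FIRST conflict occurs when two productions N → α and N → β for the same non-terminal have FIRST(α) ∩ FIRST(β) ≠ ∅ (with ε ∈ FIRST of a nullable right-hand side, so two nullable alternatives also conflict).

FIRST sets of the non-terminals at (or reachable through a nullable prefix from) the front of some alternative:
  FIRST(C) = { '-', '/', 'id' }
  FIRST(P) = { '-', 'id' }

Productions for C:
  C → C - /: FIRST = { '-', '/', 'id' }
  C → P C: FIRST = { '-', 'id' }
  C → / , /: FIRST = { '/' }
Productions for P:
  P → P -: FIRST = { '-', 'id' }
  P → id - id: FIRST = { 'id' }
  P → - C: FIRST = { '-' }

Conflict for C: C → C - / and C → P C
  Overlap: { '-', 'id' }
Conflict for C: C → C - / and C → / , /
  Overlap: { '/' }
Conflict for P: P → P - and P → id - id
  Overlap: { 'id' }
Conflict for P: P → P - and P → - C
  Overlap: { '-' }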